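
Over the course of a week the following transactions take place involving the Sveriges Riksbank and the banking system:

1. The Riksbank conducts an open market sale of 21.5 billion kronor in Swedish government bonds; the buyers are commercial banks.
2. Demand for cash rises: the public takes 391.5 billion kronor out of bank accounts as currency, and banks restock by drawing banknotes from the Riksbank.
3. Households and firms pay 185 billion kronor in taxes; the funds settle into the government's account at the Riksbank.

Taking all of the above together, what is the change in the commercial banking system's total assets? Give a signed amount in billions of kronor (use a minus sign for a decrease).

Riksbank balance sheet:
  Assets:      Securities −21.5B
  Liabilities: Bank reserves −598B, Currency in circulation +391.5B, Government deposits +185B
Commercial banking system:
  Assets:      Reserves at CB −598B, Securities +21.5B
  Liabilities: Checkable deposits −576.5B
Change in total bank assets = -576.5 billion.

-576.5 billion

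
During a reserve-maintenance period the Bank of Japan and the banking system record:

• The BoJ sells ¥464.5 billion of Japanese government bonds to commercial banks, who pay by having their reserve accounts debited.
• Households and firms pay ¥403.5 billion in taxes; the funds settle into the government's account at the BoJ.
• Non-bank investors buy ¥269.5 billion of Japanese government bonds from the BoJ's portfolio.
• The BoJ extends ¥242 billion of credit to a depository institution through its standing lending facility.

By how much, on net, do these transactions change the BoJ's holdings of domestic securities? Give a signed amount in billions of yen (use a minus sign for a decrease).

OMO sale (to banks) ¥464.5 billion: securities removed from the BoJ's portfolio → −¥464.5B.
Government account inflow ¥403.5 billion: the BoJ's securities portfolio is untouched → 0.
Asset sale (to non-banks) ¥269.5 billion: securities removed from the BoJ's portfolio → −¥269.5B.
Discount-window loan ¥242 billion: the BoJ's securities portfolio is untouched → 0.
Net: −464.5 + 0 − 269.5 + 0 = -¥734 billion.

-¥734 billion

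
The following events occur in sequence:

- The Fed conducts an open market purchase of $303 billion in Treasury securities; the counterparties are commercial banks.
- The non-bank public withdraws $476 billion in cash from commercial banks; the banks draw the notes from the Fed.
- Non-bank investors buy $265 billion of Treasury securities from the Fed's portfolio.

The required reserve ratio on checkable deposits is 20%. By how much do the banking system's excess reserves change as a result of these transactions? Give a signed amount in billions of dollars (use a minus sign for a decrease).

OMO purchase (from banks) $303 billion: reserves +$303B, deposits 0.
Currency withdrawal $476 billion: reserves −$476B, deposits −$476B.
Asset sale (to non-banks) $265 billion: reserves −$265B, deposits −$265B.
Totals: Δreserves = −$438B, Δdeposits = −$741B.
Δrequired reserves = 20% × −$741B = −$148.2B.
Δexcess reserves = Δreserves − Δrequired = −$438B − (−$148.2B) = -$289.8 billion.

-$289.8 billion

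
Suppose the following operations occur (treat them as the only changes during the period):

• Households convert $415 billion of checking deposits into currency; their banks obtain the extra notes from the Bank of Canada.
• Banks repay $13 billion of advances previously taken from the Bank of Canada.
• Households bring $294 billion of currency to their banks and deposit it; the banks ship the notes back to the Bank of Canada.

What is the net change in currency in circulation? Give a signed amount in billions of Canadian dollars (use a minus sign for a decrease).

Bank of Canada balance sheet:
  Assets:      Loans to banks −$13B
  Liabilities: Bank reserves −$134B, Currency in circulation +$121B
Commercial banking system:
  Assets:      Reserves at CB −$134B
  Liabilities: Checkable deposits −$121B, Borrowings from CB −$13B
So the change in currency in circulation is +$121 billion.

+$121 billion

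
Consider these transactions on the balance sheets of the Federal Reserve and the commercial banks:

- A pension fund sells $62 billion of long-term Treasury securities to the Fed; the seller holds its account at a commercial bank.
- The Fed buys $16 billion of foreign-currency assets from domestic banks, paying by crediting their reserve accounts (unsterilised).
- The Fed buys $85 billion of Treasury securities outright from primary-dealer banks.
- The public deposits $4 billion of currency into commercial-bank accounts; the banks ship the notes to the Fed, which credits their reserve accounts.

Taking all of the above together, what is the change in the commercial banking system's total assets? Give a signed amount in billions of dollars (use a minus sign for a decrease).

Asset purchase (from non-banks) $62 billion: bank balance sheets expand → +$62B.
FX purchase $16 billion: just an asset swap on bank balance sheets → 0.
OMO purchase (from banks) $85 billion: just an asset swap on bank balance sheets → 0.
Currency deposit $4 billion: bank balance sheets expand → +$4B.
Net: 62 + 0 + 0 + 4 = +$66 billion.

+$66 billion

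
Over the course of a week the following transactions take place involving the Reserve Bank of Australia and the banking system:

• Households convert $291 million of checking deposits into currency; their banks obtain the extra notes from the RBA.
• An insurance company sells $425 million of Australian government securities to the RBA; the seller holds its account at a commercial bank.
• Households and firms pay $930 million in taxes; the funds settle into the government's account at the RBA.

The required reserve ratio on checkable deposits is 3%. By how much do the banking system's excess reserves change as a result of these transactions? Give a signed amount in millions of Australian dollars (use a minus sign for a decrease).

-$772.12 million

Currency withdrawal $291 million: reserves −$291M, deposits −$291M.
Asset purchase (from non-banks) $425 million: reserves +$425M, deposits +$425M.
Government account inflow $930 million: reserves −$930M, deposits −$930M.
Totals: Δreserves = −$796M, Δdeposits = −$796M.
Δrequired reserves = 3% × −$796M = −$23.88M.
Δexcess reserves = Δreserves − Δrequired = −$796M − (−$23.88M) = -$772.12 million.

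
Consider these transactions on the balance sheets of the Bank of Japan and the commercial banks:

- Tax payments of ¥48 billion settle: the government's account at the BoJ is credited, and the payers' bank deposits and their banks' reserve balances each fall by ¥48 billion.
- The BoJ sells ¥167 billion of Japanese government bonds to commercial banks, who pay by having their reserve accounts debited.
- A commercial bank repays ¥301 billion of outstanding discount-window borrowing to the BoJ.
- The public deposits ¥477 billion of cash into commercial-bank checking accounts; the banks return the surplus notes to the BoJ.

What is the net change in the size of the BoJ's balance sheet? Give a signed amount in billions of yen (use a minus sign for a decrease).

-¥468 billion

BoJ balance sheet:
  Assets:      Securities −¥167B, Loans to banks −¥301B
  Liabilities: Bank reserves −¥39B, Currency in circulation −¥477B, Government deposits +¥48B
Change in total BoJ assets = -¥468 billion.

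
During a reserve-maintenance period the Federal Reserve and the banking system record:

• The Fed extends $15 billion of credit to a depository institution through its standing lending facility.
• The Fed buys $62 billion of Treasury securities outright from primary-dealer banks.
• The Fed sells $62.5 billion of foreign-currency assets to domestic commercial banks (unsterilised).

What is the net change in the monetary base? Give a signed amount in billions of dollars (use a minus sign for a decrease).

+$14.5 billion

Fed balance sheet:
  Assets:      Securities +$62B, Loans to banks +$15B, Foreign assets −$62.5B
  Liabilities: Bank reserves +$14.5B
Commercial banking system:
  Assets:      Reserves at CB +$14.5B, Securities −$62B, Foreign assets +$62.5B
  Liabilities: Borrowings from CB +$15B
Monetary base = currency + reserves: 0 + (+$14.5B) = +$14.5 billion.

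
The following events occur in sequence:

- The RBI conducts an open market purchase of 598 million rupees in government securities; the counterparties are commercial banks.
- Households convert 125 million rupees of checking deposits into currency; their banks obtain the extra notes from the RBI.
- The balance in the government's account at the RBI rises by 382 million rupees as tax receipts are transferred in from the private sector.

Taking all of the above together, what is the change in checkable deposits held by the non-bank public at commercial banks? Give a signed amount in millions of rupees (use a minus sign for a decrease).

-507 million

OMO purchase (from banks) 598 million rupees: the counterparty is a bank, so public deposits are unchanged → 0.
Currency withdrawal 125 million rupees: non-bank counterparties' bank balances fall → −125M.
Government account inflow 382 million rupees: non-bank counterparties' bank balances fall → −382M.
Net: 0 − 125 − 382 = -507 million.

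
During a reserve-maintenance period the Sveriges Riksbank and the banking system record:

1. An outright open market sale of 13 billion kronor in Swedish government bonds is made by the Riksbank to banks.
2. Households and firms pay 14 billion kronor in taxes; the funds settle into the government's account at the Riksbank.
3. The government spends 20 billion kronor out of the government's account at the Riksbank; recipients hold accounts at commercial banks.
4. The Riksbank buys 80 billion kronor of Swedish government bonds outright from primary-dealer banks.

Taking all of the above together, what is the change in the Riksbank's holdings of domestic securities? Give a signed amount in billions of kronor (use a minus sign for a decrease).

+67 billion

OMO sale (to banks) 13 billion kronor: securities removed from the Riksbank's portfolio → −13B.
Government account inflow 14 billion kronor: the Riksbank's securities portfolio is untouched → 0.
Government spending 20 billion kronor: the Riksbank's securities portfolio is untouched → 0.
OMO purchase (from banks) 80 billion kronor: securities added to the Riksbank's portfolio → +80B.
Net: −13 + 0 + 0 + 80 = +67 billion.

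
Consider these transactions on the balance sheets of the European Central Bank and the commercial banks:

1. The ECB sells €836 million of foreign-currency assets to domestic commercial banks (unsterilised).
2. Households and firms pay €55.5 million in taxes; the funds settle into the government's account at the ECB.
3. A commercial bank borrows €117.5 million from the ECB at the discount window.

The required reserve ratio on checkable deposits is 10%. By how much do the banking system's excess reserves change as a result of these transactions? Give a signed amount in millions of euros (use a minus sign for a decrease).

-€768.45 million

FX sale €836 million: reserves −€836M, deposits 0.
Government account inflow €55.5 million: reserves −€55.5M, deposits −€55.5M.
Discount-window loan €117.5 million: reserves +€117.5M, deposits 0.
Totals: Δreserves = −€774M, Δdeposits = −€55.5M.
Δrequired reserves = 10% × −€55.5M = −€5.55M.
Δexcess reserves = Δreserves − Δrequired = −€774M − (−€5.55M) = -€768.45 million.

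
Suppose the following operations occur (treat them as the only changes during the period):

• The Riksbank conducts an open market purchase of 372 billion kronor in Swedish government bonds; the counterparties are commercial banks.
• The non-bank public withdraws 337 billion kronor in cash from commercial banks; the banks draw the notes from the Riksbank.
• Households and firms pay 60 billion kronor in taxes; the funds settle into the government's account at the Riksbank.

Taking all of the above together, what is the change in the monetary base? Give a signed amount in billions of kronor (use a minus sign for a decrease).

+312 billion

Riksbank balance sheet:
  Assets:      Securities +372B
  Liabilities: Bank reserves −25B, Currency in circulation +337B, Government deposits +60B
Commercial banking system:
  Assets:      Reserves at CB −25B, Securities −372B
  Liabilities: Checkable deposits −397B
Monetary base = currency + reserves: +337B + (−25B) = +312 billion.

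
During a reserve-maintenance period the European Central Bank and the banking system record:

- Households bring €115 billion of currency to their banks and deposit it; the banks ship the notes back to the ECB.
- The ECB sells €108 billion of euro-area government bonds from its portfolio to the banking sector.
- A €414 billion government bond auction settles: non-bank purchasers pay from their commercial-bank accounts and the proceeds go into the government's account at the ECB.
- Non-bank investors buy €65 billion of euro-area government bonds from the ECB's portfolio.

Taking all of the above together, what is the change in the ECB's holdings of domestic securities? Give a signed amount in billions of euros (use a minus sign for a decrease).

-€173 billion

Currency deposit €115 billion: the ECB's securities portfolio is untouched → 0.
OMO sale (to banks) €108 billion: securities removed from the ECB's portfolio → −€108B.
Government account inflow €414 billion: the ECB's securities portfolio is untouched → 0.
Asset sale (to non-banks) €65 billion: securities removed from the ECB's portfolio → −€65B.
Net: 0 − 108 + 0 − 65 = -€173 billion.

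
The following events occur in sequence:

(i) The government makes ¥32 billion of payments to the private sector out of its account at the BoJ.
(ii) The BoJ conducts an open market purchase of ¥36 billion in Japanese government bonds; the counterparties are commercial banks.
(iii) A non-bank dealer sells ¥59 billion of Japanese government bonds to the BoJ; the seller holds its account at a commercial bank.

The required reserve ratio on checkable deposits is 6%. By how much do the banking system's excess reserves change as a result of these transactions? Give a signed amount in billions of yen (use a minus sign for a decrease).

Government spending ¥32 billion: reserves +¥32B, deposits +¥32B.
OMO purchase (from banks) ¥36 billion: reserves +¥36B, deposits 0.
Asset purchase (from non-banks) ¥59 billion: reserves +¥59B, deposits +¥59B.
Totals: Δreserves = +¥127B, Δdeposits = +¥91B.
Δrequired reserves = 6% × +¥91B = +¥5.46B.
Δexcess reserves = Δreserves − Δrequired = +¥127B − (+¥5.46B) = +¥121.54 billion.

+¥121.54 billion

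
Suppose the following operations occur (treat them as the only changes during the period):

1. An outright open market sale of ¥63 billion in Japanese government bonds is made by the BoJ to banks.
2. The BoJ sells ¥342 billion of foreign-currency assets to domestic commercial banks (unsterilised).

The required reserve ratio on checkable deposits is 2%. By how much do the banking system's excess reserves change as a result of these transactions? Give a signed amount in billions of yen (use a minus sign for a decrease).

OMO sale (to banks) ¥63 billion: reserves −¥63B, deposits 0.
FX sale ¥342 billion: reserves −¥342B, deposits 0.
Totals: Δreserves = −¥405B, Δdeposits = 0.
Δrequired reserves = 2% × 0 = 0.
Δexcess reserves = Δreserves − Δrequired = −¥405B − (0) = -¥405 billion.

-¥405 billion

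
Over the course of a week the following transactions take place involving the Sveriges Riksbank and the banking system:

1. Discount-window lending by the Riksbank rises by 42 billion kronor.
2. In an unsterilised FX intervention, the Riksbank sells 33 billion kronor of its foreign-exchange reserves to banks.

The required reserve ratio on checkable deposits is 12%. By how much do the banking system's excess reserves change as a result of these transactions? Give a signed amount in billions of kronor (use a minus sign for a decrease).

+9 billion

Discount-window loan 42 billion kronor: reserves +42B, deposits 0.
FX sale 33 billion kronor: reserves −33B, deposits 0.
Totals: Δreserves = +9B, Δdeposits = 0.
Δrequired reserves = 12% × 0 = 0.
Δexcess reserves = Δreserves − Δrequired = +9B − (0) = +9 billion.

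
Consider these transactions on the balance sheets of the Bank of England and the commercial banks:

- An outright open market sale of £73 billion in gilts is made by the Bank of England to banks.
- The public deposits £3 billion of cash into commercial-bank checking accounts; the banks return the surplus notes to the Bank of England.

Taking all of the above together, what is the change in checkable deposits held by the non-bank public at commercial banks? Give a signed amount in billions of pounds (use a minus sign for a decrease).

+£3 billion

Bank of England balance sheet:
  Assets:      Securities −£73B
  Liabilities: Bank reserves −£70B, Currency in circulation −£3B
Commercial banking system:
  Assets:      Reserves at CB −£70B, Securities +£73B
  Liabilities: Checkable deposits +£3B
So the change in checkable deposits held by the non-bank public at commercial banks is +£3 billion.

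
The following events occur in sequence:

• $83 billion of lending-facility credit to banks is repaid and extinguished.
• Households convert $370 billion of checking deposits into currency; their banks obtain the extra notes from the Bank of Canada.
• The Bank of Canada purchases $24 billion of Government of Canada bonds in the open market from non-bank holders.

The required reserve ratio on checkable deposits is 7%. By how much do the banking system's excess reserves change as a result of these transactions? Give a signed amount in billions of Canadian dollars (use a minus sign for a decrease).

-$404.78 billion

Discount-window repayment $83 billion: reserves −$83B, deposits 0.
Currency withdrawal $370 billion: reserves −$370B, deposits −$370B.
Asset purchase (from non-banks) $24 billion: reserves +$24B, deposits +$24B.
Totals: Δreserves = −$429B, Δdeposits = −$346B.
Δrequired reserves = 7% × −$346B = −$24.22B.
Δexcess reserves = Δreserves − Δrequired = −$429B − (−$24.22B) = -$404.78 billion.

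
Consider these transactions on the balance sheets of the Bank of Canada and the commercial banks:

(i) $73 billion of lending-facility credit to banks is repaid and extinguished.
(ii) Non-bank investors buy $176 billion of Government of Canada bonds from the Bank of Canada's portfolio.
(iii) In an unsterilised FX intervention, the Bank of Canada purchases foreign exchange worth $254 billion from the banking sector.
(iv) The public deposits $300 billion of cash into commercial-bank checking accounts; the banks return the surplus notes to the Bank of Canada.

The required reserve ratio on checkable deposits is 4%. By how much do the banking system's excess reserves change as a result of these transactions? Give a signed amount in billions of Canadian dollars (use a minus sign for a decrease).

+$300.04 billion

Discount-window repayment $73 billion: reserves −$73B, deposits 0.
Asset sale (to non-banks) $176 billion: reserves −$176B, deposits −$176B.
FX purchase $254 billion: reserves +$254B, deposits 0.
Currency deposit $300 billion: reserves +$300B, deposits +$300B.
Totals: Δreserves = +$305B, Δdeposits = +$124B.
Δrequired reserves = 4% × +$124B = +$4.96B.
Δexcess reserves = Δreserves − Δrequired = +$305B − (+$4.96B) = +$300.04 billion.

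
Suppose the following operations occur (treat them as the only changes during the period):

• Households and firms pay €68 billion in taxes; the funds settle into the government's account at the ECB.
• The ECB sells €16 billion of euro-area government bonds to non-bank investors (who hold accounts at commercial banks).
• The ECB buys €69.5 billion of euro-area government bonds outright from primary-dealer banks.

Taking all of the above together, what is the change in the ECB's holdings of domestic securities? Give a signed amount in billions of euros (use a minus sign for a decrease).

ECB balance sheet:
  Assets:      Securities +€53.5B
  Liabilities: Bank reserves −€14.5B, Government deposits +€68B
So the change in the ECB's holdings of domestic securities is +€53.5 billion.

+€53.5 billion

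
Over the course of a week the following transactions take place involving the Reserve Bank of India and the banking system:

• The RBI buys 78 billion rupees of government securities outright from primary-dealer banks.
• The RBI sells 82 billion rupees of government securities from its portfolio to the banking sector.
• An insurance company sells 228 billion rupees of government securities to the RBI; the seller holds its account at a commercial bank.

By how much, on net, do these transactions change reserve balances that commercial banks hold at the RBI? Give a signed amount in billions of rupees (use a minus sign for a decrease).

+224 billion

RBI balance sheet:
  Assets:      Securities +224B
  Liabilities: Bank reserves +224B
Commercial banking system:
  Assets:      Reserves at CB +224B, Securities +4B
  Liabilities: Checkable deposits +228B
So the change in reserve balances that commercial banks hold at the RBI is +224 billion.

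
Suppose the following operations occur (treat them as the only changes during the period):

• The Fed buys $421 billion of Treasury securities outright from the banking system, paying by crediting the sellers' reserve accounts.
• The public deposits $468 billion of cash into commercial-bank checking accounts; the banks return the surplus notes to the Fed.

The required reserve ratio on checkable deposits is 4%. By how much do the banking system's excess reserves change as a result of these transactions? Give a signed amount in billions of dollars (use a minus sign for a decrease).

OMO purchase (from banks) $421 billion: reserves +$421B, deposits 0.
Currency deposit $468 billion: reserves +$468B, deposits +$468B.
Totals: Δreserves = +$889B, Δdeposits = +$468B.
Δrequired reserves = 4% × +$468B = +$18.72B.
Δexcess reserves = Δreserves − Δrequired = +$889B − (+$18.72B) = +$870.28 billion.

+$870.28 billion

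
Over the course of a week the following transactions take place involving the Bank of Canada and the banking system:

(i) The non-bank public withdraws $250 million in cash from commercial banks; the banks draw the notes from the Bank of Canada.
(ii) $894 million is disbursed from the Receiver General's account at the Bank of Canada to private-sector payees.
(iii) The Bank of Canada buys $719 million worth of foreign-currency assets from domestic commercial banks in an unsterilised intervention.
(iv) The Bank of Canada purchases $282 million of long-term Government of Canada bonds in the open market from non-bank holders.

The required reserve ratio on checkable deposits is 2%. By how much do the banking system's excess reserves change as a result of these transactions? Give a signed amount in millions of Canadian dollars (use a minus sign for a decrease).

Currency withdrawal $250 million: reserves −$250M, deposits −$250M.
Government spending $894 million: reserves +$894M, deposits +$894M.
FX purchase $719 million: reserves +$719M, deposits 0.
Asset purchase (from non-banks) $282 million: reserves +$282M, deposits +$282M.
Totals: Δreserves = +$1645M, Δdeposits = +$926M.
Δrequired reserves = 2% × +$926M = +$18.52M.
Δexcess reserves = Δreserves − Δrequired = +$1645M − (+$18.52M) = +$1626.48 million.

+$1626.48 million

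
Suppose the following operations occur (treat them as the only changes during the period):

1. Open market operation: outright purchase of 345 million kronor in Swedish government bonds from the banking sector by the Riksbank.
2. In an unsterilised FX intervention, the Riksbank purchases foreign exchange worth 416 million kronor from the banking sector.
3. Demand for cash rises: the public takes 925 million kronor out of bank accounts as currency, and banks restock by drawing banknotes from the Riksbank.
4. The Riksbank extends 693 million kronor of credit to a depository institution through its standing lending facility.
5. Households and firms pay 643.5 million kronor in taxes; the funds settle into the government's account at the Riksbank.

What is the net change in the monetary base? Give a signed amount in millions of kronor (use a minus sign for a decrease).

OMO purchase (from banks) 345 million kronor: Riksbank balance sheet expands → +345M.
FX purchase 416 million kronor: Riksbank balance sheet expands → +416M.
Currency withdrawal 925 million kronor: just a shift between currency and reserves — both are base money → 0.
Discount-window loan 693 million kronor: Riksbank balance sheet expands → +693M.
Government account inflow 643.5 million kronor: reserves shift to a non-base liability → −643.5M.
Net: 345 + 416 + 0 + 693 − 643.5 = +810.5 million.

+810.5 million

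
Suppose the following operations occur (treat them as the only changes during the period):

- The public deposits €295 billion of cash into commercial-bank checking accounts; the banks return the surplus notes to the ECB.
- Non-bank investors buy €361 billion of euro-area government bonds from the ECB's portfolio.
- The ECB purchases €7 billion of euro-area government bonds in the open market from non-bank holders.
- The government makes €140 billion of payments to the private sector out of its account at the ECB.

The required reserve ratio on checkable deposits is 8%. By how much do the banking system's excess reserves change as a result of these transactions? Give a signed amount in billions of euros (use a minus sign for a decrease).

+€74.52 billion

Currency deposit €295 billion: reserves +€295B, deposits +€295B.
Asset sale (to non-banks) €361 billion: reserves −€361B, deposits −€361B.
Asset purchase (from non-banks) €7 billion: reserves +€7B, deposits +€7B.
Government spending €140 billion: reserves +€140B, deposits +€140B.
Totals: Δreserves = +€81B, Δdeposits = +€81B.
Δrequired reserves = 8% × +€81B = +€6.48B.
Δexcess reserves = Δreserves − Δrequired = +€81B − (+€6.48B) = +€74.52 billion.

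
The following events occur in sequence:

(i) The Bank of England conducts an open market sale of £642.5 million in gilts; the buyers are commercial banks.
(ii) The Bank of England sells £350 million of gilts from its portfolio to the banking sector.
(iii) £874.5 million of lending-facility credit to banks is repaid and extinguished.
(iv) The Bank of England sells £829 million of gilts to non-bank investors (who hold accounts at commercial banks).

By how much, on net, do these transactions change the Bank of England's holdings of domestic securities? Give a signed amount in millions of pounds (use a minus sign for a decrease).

-£1821.5 million

Bank of England balance sheet:
  Assets:      Securities −£1821.5M, Loans to banks −£874.5M
  Liabilities: Bank reserves −£2696M
So the change in the Bank of England's holdings of domestic securities is -£1821.5 million.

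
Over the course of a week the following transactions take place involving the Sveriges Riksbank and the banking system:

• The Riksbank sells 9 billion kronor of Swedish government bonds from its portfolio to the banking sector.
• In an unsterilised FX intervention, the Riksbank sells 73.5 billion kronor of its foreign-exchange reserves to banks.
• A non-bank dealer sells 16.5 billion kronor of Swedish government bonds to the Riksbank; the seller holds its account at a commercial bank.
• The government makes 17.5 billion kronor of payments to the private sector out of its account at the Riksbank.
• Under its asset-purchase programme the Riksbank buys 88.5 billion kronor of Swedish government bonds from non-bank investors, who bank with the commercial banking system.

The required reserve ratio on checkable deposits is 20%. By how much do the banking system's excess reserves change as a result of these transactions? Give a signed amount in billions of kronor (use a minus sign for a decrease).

OMO sale (to banks) 9 billion kronor: reserves −9B, deposits 0.
FX sale 73.5 billion kronor: reserves −73.5B, deposits 0.
Asset purchase (from non-banks) 16.5 billion kronor: reserves +16.5B, deposits +16.5B.
Government spending 17.5 billion kronor: reserves +17.5B, deposits +17.5B.
Asset purchase (from non-banks) 88.5 billion kronor: reserves +88.5B, deposits +88.5B.
Totals: Δreserves = +40B, Δdeposits = +122.5B.
Δrequired reserves = 20% × +122.5B = +24.5B.
Δexcess reserves = Δreserves − Δrequired = +40B − (+24.5B) = +15.5 billion.

+15.5 billion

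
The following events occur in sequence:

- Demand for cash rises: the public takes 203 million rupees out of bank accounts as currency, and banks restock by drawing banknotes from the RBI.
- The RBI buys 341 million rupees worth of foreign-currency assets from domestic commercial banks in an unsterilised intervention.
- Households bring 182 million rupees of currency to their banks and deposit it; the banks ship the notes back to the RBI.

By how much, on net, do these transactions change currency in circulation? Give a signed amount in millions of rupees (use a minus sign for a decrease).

+21 million

RBI balance sheet:
  Assets:      Foreign assets +341M
  Liabilities: Bank reserves +320M, Currency in circulation +21M
So the change in currency in circulation is +21 million.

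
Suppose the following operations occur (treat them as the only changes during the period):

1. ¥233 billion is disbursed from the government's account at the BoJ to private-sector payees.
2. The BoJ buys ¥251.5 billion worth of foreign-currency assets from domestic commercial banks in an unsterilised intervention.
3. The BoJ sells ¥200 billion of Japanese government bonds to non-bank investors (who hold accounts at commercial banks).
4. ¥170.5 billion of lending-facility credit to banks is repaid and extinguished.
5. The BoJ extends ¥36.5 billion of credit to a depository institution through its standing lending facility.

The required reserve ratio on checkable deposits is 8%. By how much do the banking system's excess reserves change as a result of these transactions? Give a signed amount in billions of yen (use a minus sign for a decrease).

+¥147.86 billion

Government spending ¥233 billion: reserves +¥233B, deposits +¥233B.
FX purchase ¥251.5 billion: reserves +¥251.5B, deposits 0.
Asset sale (to non-banks) ¥200 billion: reserves −¥200B, deposits −¥200B.
Discount-window repayment ¥170.5 billion: reserves −¥170.5B, deposits 0.
Discount-window loan ¥36.5 billion: reserves +¥36.5B, deposits 0.
Totals: Δreserves = +¥150.5B, Δdeposits = +¥33B.
Δrequired reserves = 8% × +¥33B = +¥2.64B.
Δexcess reserves = Δreserves − Δrequired = +¥150.5B − (+¥2.64B) = +¥147.86 billion.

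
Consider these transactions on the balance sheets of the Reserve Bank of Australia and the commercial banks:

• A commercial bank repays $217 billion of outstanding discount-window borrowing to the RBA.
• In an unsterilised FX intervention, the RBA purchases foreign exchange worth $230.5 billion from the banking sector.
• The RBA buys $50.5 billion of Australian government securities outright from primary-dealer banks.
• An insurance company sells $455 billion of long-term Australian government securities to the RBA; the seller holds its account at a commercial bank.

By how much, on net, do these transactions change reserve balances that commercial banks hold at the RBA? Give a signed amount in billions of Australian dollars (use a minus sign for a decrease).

+$519 billion

RBA balance sheet:
  Assets:      Securities +$505.5B, Loans to banks −$217B, Foreign assets +$230.5B
  Liabilities: Bank reserves +$519B
Commercial banking system:
  Assets:      Reserves at CB +$519B, Securities −$50.5B, Foreign assets −$230.5B
  Liabilities: Checkable deposits +$455B, Borrowings from CB −$217B
So the change in reserve balances that commercial banks hold at the RBA is +$519 billion.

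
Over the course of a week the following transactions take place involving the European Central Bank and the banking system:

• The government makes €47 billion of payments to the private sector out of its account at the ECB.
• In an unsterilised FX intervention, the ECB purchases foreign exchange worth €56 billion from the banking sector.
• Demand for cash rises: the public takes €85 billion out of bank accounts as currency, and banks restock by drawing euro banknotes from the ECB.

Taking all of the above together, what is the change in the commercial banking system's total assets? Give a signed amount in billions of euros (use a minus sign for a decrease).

-€38 billion

Government spending €47 billion: bank balance sheets expand → +€47B.
FX purchase €56 billion: just an asset swap on bank balance sheets → 0.
Currency withdrawal €85 billion: bank balance sheets shrink → −€85B.
Net: 47 + 0 − 85 = -€38 billion.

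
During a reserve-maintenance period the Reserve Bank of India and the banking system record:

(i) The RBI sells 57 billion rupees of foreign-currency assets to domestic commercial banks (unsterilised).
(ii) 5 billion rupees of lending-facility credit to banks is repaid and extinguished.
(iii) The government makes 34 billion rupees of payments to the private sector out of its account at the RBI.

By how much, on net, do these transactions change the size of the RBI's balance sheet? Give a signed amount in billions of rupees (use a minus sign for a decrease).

FX sale 57 billion rupees: an RBI asset is shed → −57B.
Discount-window repayment 5 billion rupees: an RBI asset is shed → −5B.
Government spending 34 billion rupees: only the composition of liabilities changes → 0.
Net: −57 − 5 + 0 = -62 billion.

-62 billion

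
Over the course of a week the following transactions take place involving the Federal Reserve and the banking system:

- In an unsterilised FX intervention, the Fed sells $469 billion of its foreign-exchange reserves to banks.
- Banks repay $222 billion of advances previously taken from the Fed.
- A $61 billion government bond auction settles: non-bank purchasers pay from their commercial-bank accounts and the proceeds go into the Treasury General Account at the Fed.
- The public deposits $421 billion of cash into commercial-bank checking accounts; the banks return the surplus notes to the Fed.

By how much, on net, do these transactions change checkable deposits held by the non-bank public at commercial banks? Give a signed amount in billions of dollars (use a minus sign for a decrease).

+$360 billion

FX sale $469 billion: the counterparty is a bank, so public deposits are unchanged → 0.
Discount-window repayment $222 billion: the counterparty is a bank, so public deposits are unchanged → 0.
Government account inflow $61 billion: non-bank counterparties' bank balances fall → −$61B.
Currency deposit $421 billion: non-bank counterparties' bank balances rise → +$421B.
Net: 0 + 0 − 61 + 421 = +$360 billion.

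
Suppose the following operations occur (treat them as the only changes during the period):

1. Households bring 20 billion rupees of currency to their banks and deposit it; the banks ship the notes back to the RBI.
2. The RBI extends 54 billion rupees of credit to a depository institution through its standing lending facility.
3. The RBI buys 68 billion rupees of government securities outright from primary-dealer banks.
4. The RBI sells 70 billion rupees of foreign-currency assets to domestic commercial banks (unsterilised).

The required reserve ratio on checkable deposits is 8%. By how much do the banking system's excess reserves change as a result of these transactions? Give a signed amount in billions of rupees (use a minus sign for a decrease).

+70.4 billion

Currency deposit 20 billion rupees: reserves +20B, deposits +20B.
Discount-window loan 54 billion rupees: reserves +54B, deposits 0.
OMO purchase (from banks) 68 billion rupees: reserves +68B, deposits 0.
FX sale 70 billion rupees: reserves −70B, deposits 0.
Totals: Δreserves = +72B, Δdeposits = +20B.
Δrequired reserves = 8% × +20B = +1.6B.
Δexcess reserves = Δreserves − Δrequired = +72B − (+1.6B) = +70.4 billion.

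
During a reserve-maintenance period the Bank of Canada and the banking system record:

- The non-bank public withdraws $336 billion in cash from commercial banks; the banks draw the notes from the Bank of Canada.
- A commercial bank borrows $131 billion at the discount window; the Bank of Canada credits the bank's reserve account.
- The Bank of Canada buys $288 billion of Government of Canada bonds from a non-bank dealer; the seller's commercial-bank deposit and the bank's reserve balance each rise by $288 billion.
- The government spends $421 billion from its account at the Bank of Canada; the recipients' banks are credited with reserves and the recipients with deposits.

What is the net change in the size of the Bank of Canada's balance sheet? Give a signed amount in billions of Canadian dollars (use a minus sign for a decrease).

+$419 billion

Currency withdrawal $336 billion: only the composition of liabilities changes → 0.
Discount-window loan $131 billion: a Bank of Canada asset is acquired → +$131B.
Asset purchase (from non-banks) $288 billion: a Bank of Canada asset is acquired → +$288B.
Government spending $421 billion: only the composition of liabilities changes → 0.
Net: 0 + 131 + 288 + 0 = +$419 billion.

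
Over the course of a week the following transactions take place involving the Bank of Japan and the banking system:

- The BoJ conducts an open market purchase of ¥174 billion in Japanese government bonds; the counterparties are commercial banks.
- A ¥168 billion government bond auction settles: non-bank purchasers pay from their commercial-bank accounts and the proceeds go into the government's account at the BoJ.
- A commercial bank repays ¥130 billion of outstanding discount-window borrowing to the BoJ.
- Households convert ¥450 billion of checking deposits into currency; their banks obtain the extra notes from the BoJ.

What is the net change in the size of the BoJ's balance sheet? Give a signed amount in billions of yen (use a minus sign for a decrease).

+¥44 billion

OMO purchase (from banks) ¥174 billion: a BoJ asset is acquired → +¥174B.
Government account inflow ¥168 billion: only the composition of liabilities changes → 0.
Discount-window repayment ¥130 billion: a BoJ asset is shed → −¥130B.
Currency withdrawal ¥450 billion: only the composition of liabilities changes → 0.
Net: 174 + 0 − 130 + 0 = +¥44 billion.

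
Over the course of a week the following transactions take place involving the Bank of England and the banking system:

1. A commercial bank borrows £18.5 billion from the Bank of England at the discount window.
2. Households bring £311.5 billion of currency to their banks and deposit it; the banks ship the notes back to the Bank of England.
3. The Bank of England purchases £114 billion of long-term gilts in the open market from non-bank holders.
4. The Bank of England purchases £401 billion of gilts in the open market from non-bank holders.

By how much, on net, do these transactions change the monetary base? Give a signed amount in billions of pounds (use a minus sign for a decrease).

+£533.5 billion

Discount-window loan £18.5 billion: Bank of England balance sheet expands → +£18.5B.
Currency deposit £311.5 billion: just a shift between currency and reserves — both are base money → 0.
Asset purchase (from non-banks) £114 billion: Bank of England balance sheet expands → +£114B.
Asset purchase (from non-banks) £401 billion: Bank of England balance sheet expands → +£401B.
Net: 18.5 + 0 + 114 + 401 = +£533.5 billion.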